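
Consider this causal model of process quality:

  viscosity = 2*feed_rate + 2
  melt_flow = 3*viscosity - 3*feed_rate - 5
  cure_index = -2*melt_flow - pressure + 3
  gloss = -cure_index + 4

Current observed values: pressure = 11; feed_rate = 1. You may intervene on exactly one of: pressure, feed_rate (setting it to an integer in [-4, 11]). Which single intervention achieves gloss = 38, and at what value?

set feed_rate = 4

Intervening on pressure: gloss = pressure + 9. Reaching 38 requires pressure = 29, outside [-4, 11].
Intervening on feed_rate: with other inputs at their observed values, gloss = 6*feed_rate + 14. Solving for 38 gives feed_rate = 4, within [-4, 11].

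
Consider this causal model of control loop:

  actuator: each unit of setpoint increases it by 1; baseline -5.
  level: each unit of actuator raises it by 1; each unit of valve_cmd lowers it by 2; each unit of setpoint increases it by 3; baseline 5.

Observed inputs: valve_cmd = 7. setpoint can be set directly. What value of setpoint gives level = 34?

setpoint = 12

Substituting into the level equation gives level = 4*setpoint - 14.
Solve 4*setpoint - 14 = 34: setpoint = (34 + 14) / 4 = 12.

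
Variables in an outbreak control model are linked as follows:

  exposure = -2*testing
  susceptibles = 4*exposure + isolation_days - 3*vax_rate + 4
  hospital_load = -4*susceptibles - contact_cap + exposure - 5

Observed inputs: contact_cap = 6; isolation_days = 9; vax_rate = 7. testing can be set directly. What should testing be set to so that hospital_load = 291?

Substituting into the susceptibles equation gives susceptibles = -8*testing - 8.
Substituting into the hospital_load equation gives hospital_load = 30*testing + 21.
Solve 30*testing + 21 = 291: testing = (291 - 21) / 30 = 9.

testing = 9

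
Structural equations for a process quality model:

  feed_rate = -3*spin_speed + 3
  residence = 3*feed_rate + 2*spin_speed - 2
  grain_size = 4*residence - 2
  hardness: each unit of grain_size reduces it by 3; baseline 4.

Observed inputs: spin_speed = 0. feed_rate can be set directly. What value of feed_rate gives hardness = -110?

feed_rate = 4

Intervening on feed_rate fixes its value directly, overriding its dependence on spin_speed.
Substituting into the residence equation gives residence = 3*feed_rate - 2.
This gives grain_size = 12*feed_rate - 10.
Substituting into the hardness equation gives hardness = -36*feed_rate + 34.
Solve -36*feed_rate + 34 = -110: feed_rate = (-110 - 34) / -36 = 4.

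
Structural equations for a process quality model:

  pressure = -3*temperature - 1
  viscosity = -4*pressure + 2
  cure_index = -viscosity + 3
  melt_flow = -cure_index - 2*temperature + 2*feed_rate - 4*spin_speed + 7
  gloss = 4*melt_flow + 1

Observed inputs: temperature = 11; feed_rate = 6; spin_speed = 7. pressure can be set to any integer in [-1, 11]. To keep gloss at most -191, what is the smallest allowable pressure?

Intervening on pressure fixes its value directly, overriding its dependence on temperature.
Substituting into the cure_index equation gives cure_index = 4*pressure + 1.
Substituting into the melt_flow equation gives melt_flow = -4*pressure - 32.
Substituting into the gloss equation gives gloss = -16*pressure - 127.
Require -16*pressure - 127 ≤ -191, so pressure ≥ 4.
The smallest integer in [-1, 11] satisfying this is 4.

pressure = 4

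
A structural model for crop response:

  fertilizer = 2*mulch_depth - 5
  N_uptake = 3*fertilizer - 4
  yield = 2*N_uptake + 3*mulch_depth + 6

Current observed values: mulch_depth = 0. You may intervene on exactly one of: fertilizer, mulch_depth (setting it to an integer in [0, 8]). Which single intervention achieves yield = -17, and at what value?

set mulch_depth = 1

Intervening on fertilizer: yield = 6*fertilizer - 2. Reaching -17 requires fertilizer = -5/2, not an integer.
Intervening on mulch_depth: with other inputs at their observed values, yield = 15*mulch_depth - 32. Solving for -17 gives mulch_depth = 1, within [0, 8].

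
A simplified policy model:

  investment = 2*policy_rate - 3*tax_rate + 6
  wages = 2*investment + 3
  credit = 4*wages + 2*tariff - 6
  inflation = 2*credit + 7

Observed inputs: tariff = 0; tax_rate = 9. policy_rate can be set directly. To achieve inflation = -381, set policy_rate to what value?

Substituting into the investment equation gives investment = 2*policy_rate - 21.
Substituting into the wages equation gives wages = 4*policy_rate - 39.
So credit = 16*policy_rate - 162.
This gives inflation = 32*policy_rate - 317.
Solve 32*policy_rate - 317 = -381: policy_rate = (-381 + 317) / 32 = -2.

policy_rate = -2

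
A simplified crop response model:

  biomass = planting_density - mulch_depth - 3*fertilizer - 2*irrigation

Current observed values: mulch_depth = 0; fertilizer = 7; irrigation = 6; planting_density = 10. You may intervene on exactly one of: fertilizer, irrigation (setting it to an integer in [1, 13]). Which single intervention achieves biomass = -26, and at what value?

Intervening on fertilizer: with other inputs at their observed values, biomass = -3*fertilizer - 2. Solving for -26 gives fertilizer = 8, within [1, 13].
Intervening on irrigation: biomass = -2*irrigation - 11. Reaching -26 requires irrigation = 15/2, not an integer.

set fertilizer = 8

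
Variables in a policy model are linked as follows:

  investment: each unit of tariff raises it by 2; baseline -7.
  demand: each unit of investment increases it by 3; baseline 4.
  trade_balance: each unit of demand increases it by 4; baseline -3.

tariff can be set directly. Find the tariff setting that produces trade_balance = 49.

tariff = 5

Substituting into the demand equation gives demand = 6*tariff - 17.
This gives trade_balance = 24*tariff - 71.
Solve 24*tariff - 71 = 49: tariff = (49 + 71) / 24 = 5.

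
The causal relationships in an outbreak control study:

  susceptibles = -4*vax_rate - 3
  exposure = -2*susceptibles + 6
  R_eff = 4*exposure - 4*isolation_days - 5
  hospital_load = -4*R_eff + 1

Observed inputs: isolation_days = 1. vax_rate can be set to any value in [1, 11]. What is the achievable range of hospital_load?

Substituting into the exposure equation gives exposure = 8*vax_rate + 12.
Substituting into the R_eff equation gives R_eff = 32*vax_rate + 39.
So hospital_load = -128*vax_rate - 155.
Linear in vax_rate, so extremes are at the endpoints: vax_rate = 1 gives hospital_load = -283; vax_rate = 11 gives hospital_load = -1563.

-1563 to -283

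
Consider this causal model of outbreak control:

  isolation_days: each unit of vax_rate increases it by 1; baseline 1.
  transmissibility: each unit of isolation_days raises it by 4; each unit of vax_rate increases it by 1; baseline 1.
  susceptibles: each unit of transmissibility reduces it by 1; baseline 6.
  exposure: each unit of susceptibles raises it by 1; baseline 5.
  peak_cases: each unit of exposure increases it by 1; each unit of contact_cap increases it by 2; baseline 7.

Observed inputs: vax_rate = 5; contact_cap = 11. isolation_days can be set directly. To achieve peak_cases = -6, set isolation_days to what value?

Intervening on isolation_days fixes its value directly, overriding its dependence on vax_rate.
Substituting into the transmissibility equation gives transmissibility = 4*isolation_days + 6.
susceptibles becomes -4*isolation_days.
This gives exposure = -4*isolation_days + 5.
This gives peak_cases = -4*isolation_days + 34.
Solve -4*isolation_days + 34 = -6: isolation_days = (-6 - 34) / -4 = 10.

isolation_days = 10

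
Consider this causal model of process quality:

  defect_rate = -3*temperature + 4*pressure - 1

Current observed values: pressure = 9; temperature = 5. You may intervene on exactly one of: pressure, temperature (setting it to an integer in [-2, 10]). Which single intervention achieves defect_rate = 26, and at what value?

set temperature = 3

Intervening on pressure: defect_rate = 4*pressure - 16. Reaching 26 requires pressure = 21/2, not an integer.
Intervening on temperature: with other inputs at their observed values, defect_rate = -3*temperature + 35. Solving for 26 gives temperature = 3, within [-2, 10].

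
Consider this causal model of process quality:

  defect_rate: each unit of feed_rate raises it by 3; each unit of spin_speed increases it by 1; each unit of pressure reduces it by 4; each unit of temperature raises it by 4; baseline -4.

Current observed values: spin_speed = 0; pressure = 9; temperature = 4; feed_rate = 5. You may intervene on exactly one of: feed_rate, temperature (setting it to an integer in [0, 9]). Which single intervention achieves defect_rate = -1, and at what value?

Intervening on feed_rate: defect_rate = 3*feed_rate - 24. Reaching -1 requires feed_rate = 23/3, not an integer.
Intervening on temperature: with other inputs at their observed values, defect_rate = 4*temperature - 25. Solving for -1 gives temperature = 6, within [0, 9].

set temperature = 6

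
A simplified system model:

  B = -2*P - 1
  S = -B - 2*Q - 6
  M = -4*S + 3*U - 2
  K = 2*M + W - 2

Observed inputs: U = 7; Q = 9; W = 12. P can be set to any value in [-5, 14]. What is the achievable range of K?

8 to 312

Substituting into the S equation gives S = 2*P - 23.
This gives M = -8*P + 111.
Substituting into the K equation gives K = -16*P + 232.
Linear in P, so extremes are at the endpoints: P = -5 gives K = 312; P = 14 gives K = 8.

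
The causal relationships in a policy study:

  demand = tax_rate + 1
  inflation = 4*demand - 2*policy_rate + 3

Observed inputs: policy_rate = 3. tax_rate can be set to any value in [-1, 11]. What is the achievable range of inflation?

Substituting into the inflation equation gives inflation = 4*tax_rate + 1.
Linear in tax_rate, so extremes are at the endpoints: tax_rate = -1 gives inflation = -3; tax_rate = 11 gives inflation = 45.

-3 to 45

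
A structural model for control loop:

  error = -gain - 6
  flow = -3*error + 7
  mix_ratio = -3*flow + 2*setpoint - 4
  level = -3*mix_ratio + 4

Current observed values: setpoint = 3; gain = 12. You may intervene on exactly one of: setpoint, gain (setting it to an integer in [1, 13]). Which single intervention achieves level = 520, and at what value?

Intervening on setpoint: level = -6*setpoint + 565. Reaching 520 requires setpoint = 15/2, not an integer.
Intervening on gain: with other inputs at their observed values, level = 27*gain + 223. Solving for 520 gives gain = 11, within [1, 13].

set gain = 11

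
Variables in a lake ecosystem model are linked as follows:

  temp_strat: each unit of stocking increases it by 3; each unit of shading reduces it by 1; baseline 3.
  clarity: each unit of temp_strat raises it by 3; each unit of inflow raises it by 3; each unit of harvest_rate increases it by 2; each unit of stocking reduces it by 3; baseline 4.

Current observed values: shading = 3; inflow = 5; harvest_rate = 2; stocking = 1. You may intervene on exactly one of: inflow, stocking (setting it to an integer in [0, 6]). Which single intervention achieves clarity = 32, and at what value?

set inflow = 6

Intervening on inflow: with other inputs at their observed values, clarity = 3*inflow + 14. Solving for 32 gives inflow = 6, within [0, 6].
Intervening on stocking: clarity = 6*stocking + 23. Reaching 32 requires stocking = 3/2, not an integer.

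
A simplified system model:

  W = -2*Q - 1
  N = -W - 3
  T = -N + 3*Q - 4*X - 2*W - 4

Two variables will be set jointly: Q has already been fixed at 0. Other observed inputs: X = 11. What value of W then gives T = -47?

W = 2

With Q held at 0:
Intervening on W fixes its value directly, overriding its dependence on Q.
Substituting into the T equation gives T = -W - 45.
Solve -W - 45 = -47: W = (-47 + 45) / -1 = 2.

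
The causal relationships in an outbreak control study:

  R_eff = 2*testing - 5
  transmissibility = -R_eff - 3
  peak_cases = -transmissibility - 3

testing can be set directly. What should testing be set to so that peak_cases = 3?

testing = 4

Substituting into the transmissibility equation gives transmissibility = -2*testing + 2.
This gives peak_cases = 2*testing - 5.
Solve 2*testing - 5 = 3: testing = (3 + 5) / 2 = 4.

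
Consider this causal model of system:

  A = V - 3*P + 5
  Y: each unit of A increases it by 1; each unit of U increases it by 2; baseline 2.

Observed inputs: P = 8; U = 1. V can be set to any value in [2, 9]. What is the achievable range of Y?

-13 to -6

Substituting into the A equation gives A = V - 19.
Substituting into the Y equation gives Y = V - 15.
Linear in V, so extremes are at the endpoints: V = 2 gives Y = -13; V = 9 gives Y = -6.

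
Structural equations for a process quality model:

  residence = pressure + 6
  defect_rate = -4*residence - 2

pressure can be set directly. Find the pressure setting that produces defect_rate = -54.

pressure = 7

Substituting into the defect_rate equation gives defect_rate = -4*pressure - 26.
Solve -4*pressure - 26 = -54: pressure = (-54 + 26) / -4 = 7.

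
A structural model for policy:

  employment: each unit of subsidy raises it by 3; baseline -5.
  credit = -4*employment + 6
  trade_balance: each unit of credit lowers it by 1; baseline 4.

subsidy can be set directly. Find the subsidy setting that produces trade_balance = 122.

subsidy = 12

Substituting into the credit equation gives credit = -12*subsidy + 26.
So trade_balance = 12*subsidy - 22.
Solve 12*subsidy - 22 = 122: subsidy = (122 + 22) / 12 = 12.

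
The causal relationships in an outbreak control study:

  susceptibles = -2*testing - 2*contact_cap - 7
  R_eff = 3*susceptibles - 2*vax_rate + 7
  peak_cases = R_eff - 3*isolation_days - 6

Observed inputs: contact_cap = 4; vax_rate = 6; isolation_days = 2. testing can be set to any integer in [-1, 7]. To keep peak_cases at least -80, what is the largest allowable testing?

testing = 3

Substituting into the susceptibles equation gives susceptibles = -2*testing - 15.
R_eff becomes -6*testing - 50.
This gives peak_cases = -6*testing - 62.
Require -6*testing - 62 ≥ -80, so testing ≤ 3.
The largest integer in [-1, 7] satisfying this is 3.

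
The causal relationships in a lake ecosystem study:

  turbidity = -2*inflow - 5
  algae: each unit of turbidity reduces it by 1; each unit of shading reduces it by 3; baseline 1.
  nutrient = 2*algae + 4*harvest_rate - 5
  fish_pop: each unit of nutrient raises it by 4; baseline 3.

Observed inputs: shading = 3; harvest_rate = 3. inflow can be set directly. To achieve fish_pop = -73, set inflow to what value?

Substituting into the algae equation gives algae = 2*inflow - 3.
This gives nutrient = 4*inflow + 1.
Substituting into the fish_pop equation gives fish_pop = 16*inflow + 7.
Solve 16*inflow + 7 = -73: inflow = (-73 - 7) / 16 = -5.

inflow = -5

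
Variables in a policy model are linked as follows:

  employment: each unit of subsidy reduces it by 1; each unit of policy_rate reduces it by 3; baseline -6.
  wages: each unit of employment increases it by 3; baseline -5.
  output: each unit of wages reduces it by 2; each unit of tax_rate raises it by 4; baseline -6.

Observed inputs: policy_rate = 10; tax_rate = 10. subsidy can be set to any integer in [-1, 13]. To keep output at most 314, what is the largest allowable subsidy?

subsidy = 9

Substituting into the employment equation gives employment = -subsidy - 36.
So wages = -3*subsidy - 113.
Substituting into the output equation gives output = 6*subsidy + 260.
Require 6*subsidy + 260 ≤ 314, so subsidy ≤ 9.
The largest integer in [-1, 13] satisfying this is 9.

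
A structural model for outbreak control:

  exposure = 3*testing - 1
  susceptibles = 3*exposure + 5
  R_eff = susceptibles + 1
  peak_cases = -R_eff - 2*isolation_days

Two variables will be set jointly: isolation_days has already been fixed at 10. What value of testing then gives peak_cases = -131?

With isolation_days held at 10:
Substituting into the susceptibles equation gives susceptibles = 9*testing + 2.
Substituting into the R_eff equation gives R_eff = 9*testing + 3.
Substituting into the peak_cases equation gives peak_cases = -9*testing - 23.
Solve -9*testing - 23 = -131: testing = (-131 + 23) / -9 = 12.

testing = 12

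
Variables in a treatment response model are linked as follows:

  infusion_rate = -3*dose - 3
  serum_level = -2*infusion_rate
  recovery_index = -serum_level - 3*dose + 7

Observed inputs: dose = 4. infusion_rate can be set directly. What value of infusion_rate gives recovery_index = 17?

Intervening on infusion_rate fixes its value directly, overriding its dependence on dose.
Substituting into the recovery_index equation gives recovery_index = 2*infusion_rate - 5.
Solve 2*infusion_rate - 5 = 17: infusion_rate = (17 + 5) / 2 = 11.

infusion_rate = 11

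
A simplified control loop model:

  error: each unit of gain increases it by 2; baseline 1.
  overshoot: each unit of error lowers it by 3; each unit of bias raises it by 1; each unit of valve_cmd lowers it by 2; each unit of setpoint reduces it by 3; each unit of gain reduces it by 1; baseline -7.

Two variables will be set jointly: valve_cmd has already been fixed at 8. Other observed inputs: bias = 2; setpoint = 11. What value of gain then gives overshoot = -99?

With valve_cmd held at 8:
Substituting into the overshoot equation gives overshoot = -7*gain - 57.
Solve -7*gain - 57 = -99: gain = (-99 + 57) / -7 = 6.

gain = 6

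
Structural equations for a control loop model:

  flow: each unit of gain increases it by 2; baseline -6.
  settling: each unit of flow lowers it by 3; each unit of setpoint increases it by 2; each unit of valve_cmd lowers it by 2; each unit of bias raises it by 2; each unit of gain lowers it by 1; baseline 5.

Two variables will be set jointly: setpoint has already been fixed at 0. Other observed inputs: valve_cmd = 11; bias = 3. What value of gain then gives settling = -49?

With setpoint held at 0:
Substituting into the settling equation gives settling = -7*gain + 7.
Solve -7*gain + 7 = -49: gain = (-49 - 7) / -7 = 8.

gain = 8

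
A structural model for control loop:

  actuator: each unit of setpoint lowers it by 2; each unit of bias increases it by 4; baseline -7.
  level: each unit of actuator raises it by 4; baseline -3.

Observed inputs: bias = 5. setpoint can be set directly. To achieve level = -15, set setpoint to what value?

Substituting into the actuator equation gives actuator = -2*setpoint + 13.
level becomes -8*setpoint + 49.
Solve -8*setpoint + 49 = -15: setpoint = (-15 - 49) / -8 = 8.

setpoint = 8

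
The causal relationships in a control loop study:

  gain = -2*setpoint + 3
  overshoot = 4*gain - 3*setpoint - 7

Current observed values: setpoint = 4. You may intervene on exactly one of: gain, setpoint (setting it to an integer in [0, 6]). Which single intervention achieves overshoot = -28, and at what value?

Intervening on gain: overshoot = 4*gain - 19. Reaching -28 requires gain = -9/4, not an integer.
Intervening on setpoint: with other inputs at their observed values, overshoot = -11*setpoint + 5. Solving for -28 gives setpoint = 3, within [0, 6].

set setpoint = 3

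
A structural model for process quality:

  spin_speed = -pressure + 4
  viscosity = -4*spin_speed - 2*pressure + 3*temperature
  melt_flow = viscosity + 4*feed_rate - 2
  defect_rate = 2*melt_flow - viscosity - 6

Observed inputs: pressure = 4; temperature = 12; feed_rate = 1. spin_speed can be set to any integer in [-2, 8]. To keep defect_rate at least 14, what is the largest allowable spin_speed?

Intervening on spin_speed fixes its value directly, overriding its dependence on pressure.
Substituting into the viscosity equation gives viscosity = -4*spin_speed + 28.
Substituting into the melt_flow equation gives melt_flow = -4*spin_speed + 30.
Substituting into the defect_rate equation gives defect_rate = -4*spin_speed + 26.
Require -4*spin_speed + 26 ≥ 14, so spin_speed ≤ 3.
The largest integer in [-2, 8] satisfying this is 3.

spin_speed = 3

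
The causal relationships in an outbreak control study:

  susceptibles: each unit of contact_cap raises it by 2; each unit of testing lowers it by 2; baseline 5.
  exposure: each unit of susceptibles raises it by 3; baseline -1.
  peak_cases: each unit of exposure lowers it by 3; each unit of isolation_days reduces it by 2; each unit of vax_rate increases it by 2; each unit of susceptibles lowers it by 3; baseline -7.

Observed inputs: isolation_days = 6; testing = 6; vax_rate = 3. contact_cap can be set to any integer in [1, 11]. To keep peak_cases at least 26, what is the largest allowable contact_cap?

Substituting into the susceptibles equation gives susceptibles = 2*contact_cap - 7.
Substituting into the exposure equation gives exposure = 6*contact_cap - 22.
peak_cases becomes -24*contact_cap + 74.
Require -24*contact_cap + 74 ≥ 26, so contact_cap ≤ 2.
The largest integer in [1, 11] satisfying this is 2.

contact_cap = 2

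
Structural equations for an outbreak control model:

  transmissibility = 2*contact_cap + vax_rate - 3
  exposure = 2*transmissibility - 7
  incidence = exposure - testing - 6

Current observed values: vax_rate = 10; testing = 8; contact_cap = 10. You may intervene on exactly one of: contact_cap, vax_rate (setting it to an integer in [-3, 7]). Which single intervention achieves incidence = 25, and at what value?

Intervening on contact_cap: incidence = 4*contact_cap - 7. Reaching 25 requires contact_cap = 8, outside [-3, 7].
Intervening on vax_rate: with other inputs at their observed values, incidence = 2*vax_rate + 13. Solving for 25 gives vax_rate = 6, within [-3, 7].

set vax_rate = 6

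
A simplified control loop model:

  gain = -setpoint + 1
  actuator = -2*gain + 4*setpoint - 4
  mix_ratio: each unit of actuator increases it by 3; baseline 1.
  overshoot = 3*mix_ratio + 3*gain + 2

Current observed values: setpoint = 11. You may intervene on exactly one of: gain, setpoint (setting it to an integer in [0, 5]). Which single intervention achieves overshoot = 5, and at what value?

Intervening on gain: overshoot = -15*gain + 365. Reaching 5 requires gain = 24, outside [0, 5].
Intervening on setpoint: with other inputs at their observed values, overshoot = 51*setpoint - 46. Solving for 5 gives setpoint = 1, within [0, 5].

set setpoint = 1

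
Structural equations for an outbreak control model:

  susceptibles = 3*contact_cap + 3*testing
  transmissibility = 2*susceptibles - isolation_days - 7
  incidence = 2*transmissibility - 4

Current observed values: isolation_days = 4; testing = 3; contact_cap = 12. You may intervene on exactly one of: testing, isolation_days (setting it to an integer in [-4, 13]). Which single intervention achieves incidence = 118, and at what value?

Intervening on testing: with other inputs at their observed values, incidence = 12*testing + 118. Solving for 118 gives testing = 0, within [-4, 13].
Intervening on isolation_days: incidence = -2*isolation_days + 162. Reaching 118 requires isolation_days = 22, outside [-4, 13].

set testing = 0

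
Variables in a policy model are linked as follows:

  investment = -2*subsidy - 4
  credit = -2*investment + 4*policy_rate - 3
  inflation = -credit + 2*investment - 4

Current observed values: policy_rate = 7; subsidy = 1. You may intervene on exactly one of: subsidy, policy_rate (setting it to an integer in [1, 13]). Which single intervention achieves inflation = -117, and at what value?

set subsidy = 9

Intervening on subsidy: with other inputs at their observed values, inflation = -8*subsidy - 45. Solving for -117 gives subsidy = 9, within [1, 13].
Intervening on policy_rate: inflation = -4*policy_rate - 25. Reaching -117 requires policy_rate = 23, outside [1, 13].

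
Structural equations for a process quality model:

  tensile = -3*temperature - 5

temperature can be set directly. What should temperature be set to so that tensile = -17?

temperature = 4

Solve -3*temperature - 5 = -17: temperature = (-17 + 5) / -3 = 4.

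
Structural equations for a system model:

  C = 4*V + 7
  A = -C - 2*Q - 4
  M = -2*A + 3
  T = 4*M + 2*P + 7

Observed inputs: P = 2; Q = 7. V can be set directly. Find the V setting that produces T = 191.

Substituting into the A equation gives A = -4*V - 25.
Substituting into the M equation gives M = 8*V + 53.
So T = 32*V + 223.
Solve 32*V + 223 = 191: V = (191 - 223) / 32 = -1.

V = -1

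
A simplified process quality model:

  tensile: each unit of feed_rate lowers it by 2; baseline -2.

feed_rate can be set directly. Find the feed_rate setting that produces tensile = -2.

feed_rate = 0

Solve -2*feed_rate - 2 = -2: feed_rate = (-2 + 2) / -2 = 0.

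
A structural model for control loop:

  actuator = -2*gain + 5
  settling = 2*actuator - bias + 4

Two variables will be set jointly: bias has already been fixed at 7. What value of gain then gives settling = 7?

With bias held at 7:
Substituting into the settling equation gives settling = -4*gain + 7.
Solve -4*gain + 7 = 7: gain = (7 - 7) / -4 = 0.

gain = 0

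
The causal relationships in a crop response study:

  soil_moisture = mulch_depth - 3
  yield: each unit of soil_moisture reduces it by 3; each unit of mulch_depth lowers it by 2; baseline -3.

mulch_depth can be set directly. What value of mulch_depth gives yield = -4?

Substituting into the yield equation gives yield = -5*mulch_depth + 6.
Solve -5*mulch_depth + 6 = -4: mulch_depth = (-4 - 6) / -5 = 2.

mulch_depth = 2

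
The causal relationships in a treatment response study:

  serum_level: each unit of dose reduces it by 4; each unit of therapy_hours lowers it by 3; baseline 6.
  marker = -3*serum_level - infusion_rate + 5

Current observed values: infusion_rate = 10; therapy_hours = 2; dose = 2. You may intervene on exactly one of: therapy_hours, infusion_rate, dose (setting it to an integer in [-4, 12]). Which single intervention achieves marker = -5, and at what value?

set dose = 0

Intervening on therapy_hours: marker = 9*therapy_hours + 1. Reaching -5 requires therapy_hours = -2/3, not an integer.
Intervening on infusion_rate: marker = -infusion_rate + 29. Reaching -5 requires infusion_rate = 34, outside [-4, 12].
Intervening on dose: with other inputs at their observed values, marker = 12*dose - 5. Solving for -5 gives dose = 0, within [-4, 12].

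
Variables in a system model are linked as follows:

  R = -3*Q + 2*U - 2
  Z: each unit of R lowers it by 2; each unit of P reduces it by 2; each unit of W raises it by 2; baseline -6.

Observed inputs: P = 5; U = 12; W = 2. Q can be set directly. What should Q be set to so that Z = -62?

Q = -1

Substituting into the R equation gives R = -3*Q + 22.
Substituting into the Z equation gives Z = 6*Q - 56.
Solve 6*Q - 56 = -62: Q = (-62 + 56) / 6 = -1.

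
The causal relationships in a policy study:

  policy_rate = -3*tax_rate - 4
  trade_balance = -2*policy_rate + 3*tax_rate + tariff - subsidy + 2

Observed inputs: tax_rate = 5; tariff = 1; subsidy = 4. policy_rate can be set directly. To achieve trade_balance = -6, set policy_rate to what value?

policy_rate = 10

Intervening on policy_rate fixes its value directly, overriding its dependence on tax_rate.
Substituting into the trade_balance equation gives trade_balance = -2*policy_rate + 14.
Solve -2*policy_rate + 14 = -6: policy_rate = (-6 - 14) / -2 = 10.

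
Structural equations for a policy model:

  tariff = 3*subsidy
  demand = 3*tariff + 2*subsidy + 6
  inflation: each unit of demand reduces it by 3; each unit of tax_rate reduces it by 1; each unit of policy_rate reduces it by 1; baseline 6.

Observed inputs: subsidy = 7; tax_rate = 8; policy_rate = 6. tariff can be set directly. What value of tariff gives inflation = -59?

tariff = -1

Intervening on tariff fixes its value directly, overriding its dependence on subsidy.
Substituting into the demand equation gives demand = 3*tariff + 20.
Substituting into the inflation equation gives inflation = -9*tariff - 68.
Solve -9*tariff - 68 = -59: tariff = (-59 + 68) / -9 = -1.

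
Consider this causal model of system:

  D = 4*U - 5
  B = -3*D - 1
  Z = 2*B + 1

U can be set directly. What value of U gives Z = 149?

Substituting into the B equation gives B = -12*U + 14.
So Z = -24*U + 29.
Solve -24*U + 29 = 149: U = (149 - 29) / -24 = -5.

U = -5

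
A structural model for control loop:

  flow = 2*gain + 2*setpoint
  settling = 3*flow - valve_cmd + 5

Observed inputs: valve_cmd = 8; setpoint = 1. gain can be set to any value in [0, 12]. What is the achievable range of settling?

3 to 75

Substituting into the flow equation gives flow = 2*gain + 2.
So settling = 6*gain + 3.
Linear in gain, so extremes are at the endpoints: gain = 0 gives settling = 3; gain = 12 gives settling = 75.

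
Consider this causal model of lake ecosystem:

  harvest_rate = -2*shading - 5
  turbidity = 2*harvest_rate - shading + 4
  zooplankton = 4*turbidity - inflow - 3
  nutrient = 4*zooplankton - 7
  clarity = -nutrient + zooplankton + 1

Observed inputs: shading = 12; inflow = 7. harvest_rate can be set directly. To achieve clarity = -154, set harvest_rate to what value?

Intervening on harvest_rate fixes its value directly, overriding its dependence on shading.
Substituting into the turbidity equation gives turbidity = 2*harvest_rate - 8.
Substituting into the zooplankton equation gives zooplankton = 8*harvest_rate - 42.
nutrient becomes 32*harvest_rate - 175.
Substituting into the clarity equation gives clarity = -24*harvest_rate + 134.
Solve -24*harvest_rate + 134 = -154: harvest_rate = (-154 - 134) / -24 = 12.

harvest_rate = 12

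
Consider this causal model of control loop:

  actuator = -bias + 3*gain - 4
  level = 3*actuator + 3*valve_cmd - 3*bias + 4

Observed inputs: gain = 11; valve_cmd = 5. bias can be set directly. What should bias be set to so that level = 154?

bias = -8

Substituting into the actuator equation gives actuator = -bias + 29.
Substituting into the level equation gives level = -6*bias + 106.
Solve -6*bias + 106 = 154: bias = (154 - 106) / -6 = -8.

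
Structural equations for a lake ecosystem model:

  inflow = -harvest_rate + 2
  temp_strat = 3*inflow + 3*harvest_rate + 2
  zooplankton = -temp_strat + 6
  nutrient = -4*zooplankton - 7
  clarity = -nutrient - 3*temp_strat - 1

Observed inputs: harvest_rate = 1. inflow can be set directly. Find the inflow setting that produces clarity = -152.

inflow = 7

Intervening on inflow fixes its value directly, overriding its dependence on harvest_rate.
Substituting into the temp_strat equation gives temp_strat = 3*inflow + 5.
Substituting into the zooplankton equation gives zooplankton = -3*inflow + 1.
Substituting into the nutrient equation gives nutrient = 12*inflow - 11.
Substituting into the clarity equation gives clarity = -21*inflow - 5.
Solve -21*inflow - 5 = -152: inflow = (-152 + 5) / -21 = 7.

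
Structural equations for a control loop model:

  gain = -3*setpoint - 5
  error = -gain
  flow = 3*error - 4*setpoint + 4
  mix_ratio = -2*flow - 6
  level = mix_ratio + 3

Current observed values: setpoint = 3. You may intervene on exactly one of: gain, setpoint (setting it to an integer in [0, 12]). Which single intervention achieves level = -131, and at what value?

set setpoint = 9

Intervening on gain: level = 6*gain + 13. Reaching -131 requires gain = -24, outside [0, 12].
Intervening on setpoint: with other inputs at their observed values, level = -10*setpoint - 41. Solving for -131 gives setpoint = 9, within [0, 12].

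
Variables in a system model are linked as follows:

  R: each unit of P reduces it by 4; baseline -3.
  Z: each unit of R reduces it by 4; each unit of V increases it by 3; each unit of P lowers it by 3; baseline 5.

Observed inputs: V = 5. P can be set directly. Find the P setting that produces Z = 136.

P = 8

Substituting into the Z equation gives Z = 13*P + 32.
Solve 13*P + 32 = 136: P = (136 - 32) / 13 = 8.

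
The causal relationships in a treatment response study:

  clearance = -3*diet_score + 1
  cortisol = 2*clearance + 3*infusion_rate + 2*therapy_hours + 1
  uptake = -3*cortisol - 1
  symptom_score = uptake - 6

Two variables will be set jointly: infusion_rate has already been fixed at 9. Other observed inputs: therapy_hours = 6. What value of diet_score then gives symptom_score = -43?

With infusion_rate held at 9:
Substituting into the cortisol equation gives cortisol = -6*diet_score + 42.
uptake becomes 18*diet_score - 127.
symptom_score becomes 18*diet_score - 133.
Solve 18*diet_score - 133 = -43: diet_score = (-43 + 133) / 18 = 5.

diet_score = 5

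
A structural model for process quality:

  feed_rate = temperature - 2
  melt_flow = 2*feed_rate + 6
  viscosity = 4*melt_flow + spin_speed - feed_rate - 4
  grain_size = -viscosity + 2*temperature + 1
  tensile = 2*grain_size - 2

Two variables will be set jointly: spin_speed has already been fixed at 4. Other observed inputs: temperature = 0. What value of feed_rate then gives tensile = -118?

feed_rate = 5

With spin_speed held at 4:
Intervening on feed_rate fixes its value directly, overriding its dependence on temperature.
Substituting into the viscosity equation gives viscosity = 7*feed_rate + 24.
This gives grain_size = -7*feed_rate - 23.
Substituting into the tensile equation gives tensile = -14*feed_rate - 48.
Solve -14*feed_rate - 48 = -118: feed_rate = (-118 + 48) / -14 = 5.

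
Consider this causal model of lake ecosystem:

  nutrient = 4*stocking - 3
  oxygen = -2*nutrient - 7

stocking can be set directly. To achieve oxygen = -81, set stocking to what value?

stocking = 10

Substituting into the oxygen equation gives oxygen = -8*stocking - 1.
Solve -8*stocking - 1 = -81: stocking = (-81 + 1) / -8 = 10.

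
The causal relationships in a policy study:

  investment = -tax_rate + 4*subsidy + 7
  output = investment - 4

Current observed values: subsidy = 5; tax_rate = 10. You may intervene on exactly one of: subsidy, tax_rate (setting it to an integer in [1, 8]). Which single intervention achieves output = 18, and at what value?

set tax_rate = 5

Intervening on subsidy: output = 4*subsidy - 7. Reaching 18 requires subsidy = 25/4, not an integer.
Intervening on tax_rate: with other inputs at their observed values, output = -tax_rate + 23. Solving for 18 gives tax_rate = 5, within [1, 8].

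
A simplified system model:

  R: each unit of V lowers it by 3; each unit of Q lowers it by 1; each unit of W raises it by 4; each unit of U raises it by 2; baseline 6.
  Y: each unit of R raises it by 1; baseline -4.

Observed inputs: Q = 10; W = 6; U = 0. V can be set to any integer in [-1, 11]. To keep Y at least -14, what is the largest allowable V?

V = 10

Substituting into the R equation gives R = -3*V + 20.
Substituting into the Y equation gives Y = -3*V + 16.
Require -3*V + 16 ≥ -14, so V ≤ 10.
The largest integer in [-1, 11] satisfying this is 10.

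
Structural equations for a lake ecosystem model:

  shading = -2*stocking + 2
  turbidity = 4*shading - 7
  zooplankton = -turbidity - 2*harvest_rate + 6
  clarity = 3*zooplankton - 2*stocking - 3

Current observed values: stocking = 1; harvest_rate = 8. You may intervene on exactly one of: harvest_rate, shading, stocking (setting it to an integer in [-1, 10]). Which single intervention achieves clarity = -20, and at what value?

set harvest_rate = 9

Intervening on harvest_rate: with other inputs at their observed values, clarity = -6*harvest_rate + 34. Solving for -20 gives harvest_rate = 9, within [-1, 10].
Intervening on shading: clarity = -12*shading - 14. Reaching -20 requires shading = 1/2, not an integer.
Intervening on stocking: clarity = 22*stocking - 36. Reaching -20 requires stocking = 8/11, not an integer.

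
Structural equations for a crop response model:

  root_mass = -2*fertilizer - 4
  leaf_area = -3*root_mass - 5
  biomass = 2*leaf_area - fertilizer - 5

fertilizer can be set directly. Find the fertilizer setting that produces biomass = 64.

Substituting into the leaf_area equation gives leaf_area = 6*fertilizer + 7.
Substituting into the biomass equation gives biomass = 11*fertilizer + 9.
Solve 11*fertilizer + 9 = 64: fertilizer = (64 - 9) / 11 = 5.

fertilizer = 5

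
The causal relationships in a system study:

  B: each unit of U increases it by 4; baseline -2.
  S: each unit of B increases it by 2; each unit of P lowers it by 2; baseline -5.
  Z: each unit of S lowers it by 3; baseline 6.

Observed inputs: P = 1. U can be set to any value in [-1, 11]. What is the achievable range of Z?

-225 to 63

Substituting into the S equation gives S = 8*U - 11.
So Z = -24*U + 39.
Linear in U, so extremes are at the endpoints: U = -1 gives Z = 63; U = 11 gives Z = -225.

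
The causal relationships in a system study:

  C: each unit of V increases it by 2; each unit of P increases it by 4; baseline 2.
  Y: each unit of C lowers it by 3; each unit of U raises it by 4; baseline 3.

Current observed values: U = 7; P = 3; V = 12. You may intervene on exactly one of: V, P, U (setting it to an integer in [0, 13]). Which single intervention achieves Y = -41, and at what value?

set V = 5

Intervening on V: with other inputs at their observed values, Y = -6*V - 11. Solving for -41 gives V = 5, within [0, 13].
Intervening on P: Y = -12*P - 47. Reaching -41 requires P = -1/2, not an integer.
Intervening on U: Y = 4*U - 111. Reaching -41 requires U = 35/2, not an integer.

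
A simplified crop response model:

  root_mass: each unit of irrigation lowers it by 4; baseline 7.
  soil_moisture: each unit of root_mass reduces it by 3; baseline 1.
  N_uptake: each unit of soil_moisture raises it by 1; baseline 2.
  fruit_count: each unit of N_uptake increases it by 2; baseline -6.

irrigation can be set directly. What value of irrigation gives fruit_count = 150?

irrigation = 8

Substituting into the soil_moisture equation gives soil_moisture = 12*irrigation - 20.
So N_uptake = 12*irrigation - 18.
This gives fruit_count = 24*irrigation - 42.
Solve 24*irrigation - 42 = 150: irrigation = (150 + 42) / 24 = 8.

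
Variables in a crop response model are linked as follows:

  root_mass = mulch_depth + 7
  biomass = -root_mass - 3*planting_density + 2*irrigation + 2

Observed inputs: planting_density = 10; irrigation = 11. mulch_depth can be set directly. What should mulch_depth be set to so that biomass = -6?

Substituting into the biomass equation gives biomass = -mulch_depth - 13.
Solve -mulch_depth - 13 = -6: mulch_depth = (-6 + 13) / -1 = -7.

mulch_depth = -7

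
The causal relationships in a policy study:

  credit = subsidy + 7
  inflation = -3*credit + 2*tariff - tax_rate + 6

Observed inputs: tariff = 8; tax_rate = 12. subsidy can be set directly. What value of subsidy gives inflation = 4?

subsidy = -5

Substituting into the inflation equation gives inflation = -3*subsidy - 11.
Solve -3*subsidy - 11 = 4: subsidy = (4 + 11) / -3 = -5.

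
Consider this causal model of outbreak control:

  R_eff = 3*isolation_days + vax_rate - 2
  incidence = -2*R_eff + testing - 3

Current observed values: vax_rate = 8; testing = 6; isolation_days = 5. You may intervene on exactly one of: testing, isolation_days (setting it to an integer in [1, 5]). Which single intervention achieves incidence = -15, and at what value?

Intervening on testing: incidence = testing - 45. Reaching -15 requires testing = 30, outside [1, 5].
Intervening on isolation_days: with other inputs at their observed values, incidence = -6*isolation_days - 9. Solving for -15 gives isolation_days = 1, within [1, 5].

set isolation_days = 1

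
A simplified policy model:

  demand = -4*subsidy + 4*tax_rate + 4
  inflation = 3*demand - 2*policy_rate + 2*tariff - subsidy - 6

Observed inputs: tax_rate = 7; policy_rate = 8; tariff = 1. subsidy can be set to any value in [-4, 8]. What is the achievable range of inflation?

-28 to 128

Substituting into the demand equation gives demand = -4*subsidy + 32.
inflation becomes -13*subsidy + 76.
Linear in subsidy, so extremes are at the endpoints: subsidy = -4 gives inflation = 128; subsidy = 8 gives inflation = -28.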